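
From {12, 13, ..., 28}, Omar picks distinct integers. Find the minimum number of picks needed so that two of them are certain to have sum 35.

12

Two chosen integers sum to 35 exactly when both halves of some pair {x, 35−x} with 12 ≤ x ≤ 35−x ≤ 23 are chosen — 6 such pairs.
The remaining 5 elements (those with no distinct partner in range) can never complete a 35-sum, so the worst case takes all of them and one from each pair: 5 + 6 = 11.
The 12th integer has to be the second member of some pair, so 11 + 1 = 12.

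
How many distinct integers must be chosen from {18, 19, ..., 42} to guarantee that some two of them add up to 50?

19

A set avoiding the sum 50 can contain at most one of each pair {x, 50−x}, plus the 11 elements whose complement lies outside the range or equal to its own complement.
The integers 25, …, 42 (18 of them) are such a set: any two sum to at least 25+26 = 51 > 50.
Any 19th integer completes one of the 7 pairs, so 19 choices force a sum of 50.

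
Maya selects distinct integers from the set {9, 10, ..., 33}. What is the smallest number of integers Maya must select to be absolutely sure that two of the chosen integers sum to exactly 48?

17

Two chosen integers sum to 48 exactly when both halves of some pair {x, 48−x} with 15 ≤ x ≤ 48−x ≤ 33 are chosen — 9 such pairs.
The remaining 7 elements (those with no distinct partner in range) can never complete a 48-sum, so the worst case takes all of them and one from each pair: 7 + 9 = 16.
The 17th integer has to be the second member of some pair, so 16 + 1 = 17.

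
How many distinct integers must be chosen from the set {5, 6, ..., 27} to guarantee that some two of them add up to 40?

A set avoiding the sum 40 can contain at most one of each pair {x, 40−x}, plus the 9 elements whose complement lies outside the range or equal to its own complement.
The integers 5, …, 20 (16 of them) are such a set: any two sum to at least 5+6 = 11 and at most 19+20 = 39 < 40.
Any 17th integer completes one of the 7 pairs, so 17 choices force a sum of 40.

17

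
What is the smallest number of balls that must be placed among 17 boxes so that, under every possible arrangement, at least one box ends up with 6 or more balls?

86

With 85 balls one could put exactly 5 in each of the 17 boxes, and no box would reach 6.
Pigeonhole: one more ball must land in a box that already has 5, giving it 6.
So 17 × 5 + 1 = 86 balls are required.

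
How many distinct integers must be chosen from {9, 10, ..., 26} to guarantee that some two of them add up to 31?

12

Group the elements by complementary pair {x, 31−x}: {9,22}, {10,21}, {11,20}, …, giving 7 two-element pairs and 4 integers whose partner 31−x falls outside [9,26].
Treating each of those 11 groups as a pigeonhole, one can pick one integer per group — 11 integers — with no two summing to 31.
The 12th integer lands in an occupied pair, forcing a sum of 31.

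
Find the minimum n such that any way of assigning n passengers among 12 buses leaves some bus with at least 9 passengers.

97

With 96 passengers one could put exactly 8 in each of the 12 buses, and no bus would reach 9.
By the pigeonhole principle, one more passenger must land in a bus that already has 8, giving it 9.
So 12 × 8 + 1 = 97 passengers are required.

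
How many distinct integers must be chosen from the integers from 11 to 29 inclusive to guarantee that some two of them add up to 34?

Group the elements by complementary pair {x, 34−x}: {11,23}, {12,22}, {13,21}, …, giving 6 two-element pairs, the single value 17 (it cannot pair with itself since the integers are distinct), and 6 integers whose partner 34−x falls outside [11,29].
Treating each of those 13 groups as a pigeonhole, one can pick one integer per group — 13 integers — with no two summing to 34.
The 14th integer lands in an occupied pair, forcing a sum of 34.

14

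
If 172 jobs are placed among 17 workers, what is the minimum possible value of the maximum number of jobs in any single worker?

11

Pigeonhole: the 17 workers are the holes and the 172 jobs are the pigeons.
If every worker held at most 10 jobs, the total would be at most 17 × 10 = 170, which is less than 172.
So some worker holds at least ⌈172/17⌉ = 11 jobs.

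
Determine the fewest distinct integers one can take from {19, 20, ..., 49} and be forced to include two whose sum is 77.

21

A set avoiding the sum 77 can contain at most one of each pair {x, 77−x}, plus the 9 elements whose complement lies outside the range.
The integers 19, …, 38 (20 of them) are such a set: any two sum to at least 19+20 = 39 and at most 37+38 = 75 < 77.
Any 21st integer completes one of the 11 pairs, so 21 choices force a sum of 77.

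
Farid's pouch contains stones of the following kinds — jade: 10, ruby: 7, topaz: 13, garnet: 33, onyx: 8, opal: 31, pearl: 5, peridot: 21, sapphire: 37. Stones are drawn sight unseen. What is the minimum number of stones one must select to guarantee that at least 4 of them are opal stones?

138

In the worst case for collecting opal stones, every non-opal stone comes out first.
There are 10 + 7 + 13 + 33 + 8 + 5 + 21 + 37 = 134 non-opal stones altogether.
After those, each further stone must be opal, so 134 + 4 = 138 draws guarantee 4 opal stones.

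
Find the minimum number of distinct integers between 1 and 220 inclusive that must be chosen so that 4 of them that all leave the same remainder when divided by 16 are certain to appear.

The 16 residue classes mod 16 are the pigeonholes.
With 48 integers one could put 3 in each residue class and have no class reach 4.
The 49th integer pushes some class to 4, so 16·3 + 1 = 49.

49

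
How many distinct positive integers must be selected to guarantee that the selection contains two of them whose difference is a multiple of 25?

Integers whose pairwise differences are multiples of 25 are exactly those sharing a remainder mod 25. The 25 residue classes mod 25 are the pigeonholes.
With 25 integers one could put 1 in each residue class and have no class reach 2.
The 26th integer pushes some class to 2, so 25·1 + 1 = 26.

26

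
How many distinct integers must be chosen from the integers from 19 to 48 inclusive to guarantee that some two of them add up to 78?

22

A set avoiding the sum 78 can contain at most one of each pair {x, 78−x}, plus the 12 elements whose complement lies outside the range or equal to its own complement.
The integers 19, …, 39 (21 of them) are such a set: any two sum to at least 19+20 = 39 and at most 38+39 = 77 < 78.
Any 22nd integer completes one of the 9 pairs, so 22 choices force a sum of 78.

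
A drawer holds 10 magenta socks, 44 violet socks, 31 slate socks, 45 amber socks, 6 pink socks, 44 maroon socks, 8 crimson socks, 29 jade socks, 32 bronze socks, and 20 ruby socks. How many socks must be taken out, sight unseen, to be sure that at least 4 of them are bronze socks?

In the worst case for collecting bronze socks, every non-bronze sock comes out first.
There are 10 + 44 + 31 + 45 + 6 + 44 + 8 + 29 + 20 = 237 non-bronze socks altogether.
After those, each further sock must be bronze, so 237 + 4 = 241 draws guarantee 4 bronze socks.

241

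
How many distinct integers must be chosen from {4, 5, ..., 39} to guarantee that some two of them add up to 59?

27

Group the elements by complementary pair {x, 59−x}: {20,39}, {21,38}, {22,37}, …, giving 10 two-element pairs and 16 integers whose partner 59−x falls outside [4,39].
Treating each of those 26 groups as a pigeonhole, one can pick one integer per group — 26 integers — with no two summing to 59.
The 27th integer lands in an occupied pair, forcing a sum of 59.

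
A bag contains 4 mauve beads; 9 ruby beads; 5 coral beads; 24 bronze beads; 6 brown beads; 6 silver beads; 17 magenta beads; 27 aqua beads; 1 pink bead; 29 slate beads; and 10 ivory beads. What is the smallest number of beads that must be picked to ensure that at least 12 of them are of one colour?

By pigeonhole, the 11 colours are the holes; the beads drawn are the pigeons.
To avoid 12 of any one colour, the worst case takes at most 11 of each colour, or every bead of a colour that has fewer than 11.
That gives 4 + 9 + 5 + 11 + 6 + 6 + 11 + 11 + 1 + 11 + 10 = 85 beads with no colour reaching 12.
The next bead forces some colour to 12, so 85 + 1 = 86.

86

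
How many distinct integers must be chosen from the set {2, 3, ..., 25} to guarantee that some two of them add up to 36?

18

Two chosen integers sum to 36 exactly when both halves of some pair {x, 36−x} with 11 ≤ x ≤ 36−x ≤ 25 are chosen — 7 such pairs.
The remaining 10 elements (those with no distinct partner in range) can never complete a 36-sum, so the worst case takes all of them and one from each pair: 10 + 7 = 17.
The 18th integer has to be the second member of some pair, so 17 + 1 = 18.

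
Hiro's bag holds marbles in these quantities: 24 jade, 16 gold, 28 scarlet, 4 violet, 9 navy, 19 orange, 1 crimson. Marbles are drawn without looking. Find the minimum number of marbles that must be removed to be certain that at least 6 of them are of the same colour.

By the pigeonhole principle, put each drawn marble into a box by colour. The largest draw with every box below 6 takes min(count, 5) from each colour; colours with fewer than 5 contribute all they have.
Σ min(cᵢ, 5) = 5 + 5 + 5 + 4 + 5 + 5 + 1 = 30.
Draw number 30 + 1 = 31 must push one box to 6.

31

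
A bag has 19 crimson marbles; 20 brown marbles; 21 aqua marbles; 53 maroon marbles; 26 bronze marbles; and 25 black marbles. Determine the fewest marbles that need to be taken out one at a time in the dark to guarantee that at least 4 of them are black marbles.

143

In the worst case for collecting black marbles, every non-black marble comes out first.
There are 19 + 20 + 21 + 53 + 26 = 139 non-black marbles altogether.
After those, each further marble must be black, so 139 + 4 = 143 draws guarantee 4 black marbles.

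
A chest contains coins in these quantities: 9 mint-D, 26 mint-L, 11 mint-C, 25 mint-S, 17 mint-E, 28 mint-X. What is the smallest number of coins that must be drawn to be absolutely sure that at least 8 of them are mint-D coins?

In the worst case for collecting mint-D coins, every non-mint-D coin comes out first.
There are 26 + 11 + 25 + 17 + 28 = 107 non-mint-D coins altogether.
After those, each further coin must be mint-D, so 107 + 8 = 115 draws guarantee 8 mint-D coins.

115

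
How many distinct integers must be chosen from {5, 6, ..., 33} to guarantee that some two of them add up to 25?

22

A set avoiding the sum 25 can contain at most one of each pair {x, 25−x}, plus the 13 elements whose complement lies outside the range.
The integers 13, …, 33 (21 of them) are such a set: any two sum to at least 13+14 = 27 > 25.
Any 22nd integer completes one of the 8 pairs, so 22 choices force a sum of 25.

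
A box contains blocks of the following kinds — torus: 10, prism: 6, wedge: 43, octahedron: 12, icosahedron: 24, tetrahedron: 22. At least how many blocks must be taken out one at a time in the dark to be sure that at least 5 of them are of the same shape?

By the pigeonhole principle, the 6 shapes are the holes; the blocks drawn are the pigeons.
To avoid 5 of any one shape, the worst case takes at most 4 of each shape.
That gives 4 + 4 + 4 + 4 + 4 + 4 = 24 blocks with no shape reaching 5.
The next block forces some shape to 5, so 24 + 1 = 25.

25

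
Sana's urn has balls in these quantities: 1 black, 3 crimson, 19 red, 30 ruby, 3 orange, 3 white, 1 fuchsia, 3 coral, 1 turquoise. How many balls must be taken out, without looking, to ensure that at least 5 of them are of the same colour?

24

The 9 colours are the holes; the balls drawn are the pigeons.
To avoid 5 of any one colour, the worst case takes at most 4 of each colour, or every ball of a colour that has fewer than 4.
That gives 1 + 3 + 4 + 4 + 3 + 3 + 1 + 3 + 1 = 23 balls with no colour reaching 5.
The next ball forces some colour to 5, so 23 + 1 = 24.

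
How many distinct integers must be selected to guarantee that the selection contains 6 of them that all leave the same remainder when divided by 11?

56

The 11 residue classes mod 11 are the pigeonholes.
With 55 integers one could put 5 in each residue class and have no class reach 6.
The 56th integer pushes some class to 6, so 11·5 + 1 = 56.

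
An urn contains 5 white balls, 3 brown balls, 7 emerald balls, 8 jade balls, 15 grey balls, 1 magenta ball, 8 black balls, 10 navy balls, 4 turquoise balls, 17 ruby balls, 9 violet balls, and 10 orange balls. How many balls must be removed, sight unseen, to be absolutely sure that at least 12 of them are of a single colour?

88

Put each drawn ball into a box by colour. The largest draw with every box below 12 takes min(count, 11) from each colour; colours with fewer than 11 contribute all they have.
Σ min(cᵢ, 11) = 5 + 3 + 7 + 8 + 11 + 1 + 8 + 10 + 4 + 11 + 9 + 10 = 87.
Draw number 87 + 1 = 88 must push one box to 12.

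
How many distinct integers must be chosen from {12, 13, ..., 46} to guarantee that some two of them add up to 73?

26

A set avoiding the sum 73 can contain at most one of each pair {x, 73−x}, plus the 15 elements whose complement lies outside the range.
The integers 12, …, 36 (25 of them) are such a set: any two sum to at least 12+13 = 25 and at most 35+36 = 71 < 73.
Any 26th integer completes one of the 10 pairs, so 26 choices force a sum of 73.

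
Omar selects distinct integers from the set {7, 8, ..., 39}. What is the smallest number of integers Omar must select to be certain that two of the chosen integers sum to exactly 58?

Two chosen integers sum to 58 exactly when both halves of some pair {x, 58−x} with 19 ≤ x ≤ 58−x ≤ 39 are chosen — 10 such pairs.
The remaining 13 elements (those with no distinct partner in range) can never complete a 58-sum, so the worst case takes all of them and one from each pair: 13 + 10 = 23.
By pigeonhole, the 24th integer has to be the second member of some pair, so 23 + 1 = 24.

24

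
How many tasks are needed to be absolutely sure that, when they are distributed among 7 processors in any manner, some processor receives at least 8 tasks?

50

With 49 tasks one could put exactly 7 in each of the 7 processors, and no processor would reach 8.
One more task must land in a processor that already has 7, giving it 8.
So 7 × 7 + 1 = 50 tasks are required.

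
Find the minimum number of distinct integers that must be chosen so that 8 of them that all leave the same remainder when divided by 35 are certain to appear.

246

The 35 residue classes mod 35 are the pigeonholes.
With 245 integers one could put 7 in each residue class and have no class reach 8.
The 246th integer pushes some class to 8, so 35·7 + 1 = 246.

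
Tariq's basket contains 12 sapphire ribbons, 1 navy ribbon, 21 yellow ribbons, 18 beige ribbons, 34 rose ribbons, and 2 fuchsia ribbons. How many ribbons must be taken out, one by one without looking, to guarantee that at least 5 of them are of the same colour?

20

Pigeonhole: put each drawn ribbon into a box by colour. The largest draw with every box below 5 takes min(count, 4) from each colour; colours with fewer than 4 contribute all they have.
Σ min(cᵢ, 4) = 4 + 1 + 4 + 4 + 4 + 2 = 19.
Draw number 19 + 1 = 20 must push one box to 5.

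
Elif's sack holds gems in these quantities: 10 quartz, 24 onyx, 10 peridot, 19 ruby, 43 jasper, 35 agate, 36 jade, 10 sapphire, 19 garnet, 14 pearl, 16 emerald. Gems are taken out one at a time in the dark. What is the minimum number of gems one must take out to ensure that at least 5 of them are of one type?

An adversary could hand out at most 4 gems per type: 4 + 4 + 4 + 4 + 4 + 4 + 4 + 4 + 4 + 4 + 4 = 44 gems and still no type has 5.
Pigeonhole: one more gem lands in a type already at 4, so 45 draws are enough and 44 are not.

45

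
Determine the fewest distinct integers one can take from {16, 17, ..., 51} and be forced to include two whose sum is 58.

24

A set avoiding the sum 58 can contain at most one of each pair {x, 58−x}, plus the 10 elements whose complement lies outside the range or equal to its own complement.
The integers 29, …, 51 (23 of them) are such a set: any two sum to at least 29+30 = 59 > 58.
Any 24th integer completes one of the 13 pairs, so 24 choices force a sum of 58.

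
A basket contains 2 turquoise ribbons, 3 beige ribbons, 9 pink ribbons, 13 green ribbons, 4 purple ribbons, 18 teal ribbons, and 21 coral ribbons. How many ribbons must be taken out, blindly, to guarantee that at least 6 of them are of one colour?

Put each drawn ribbon into a box by colour. The largest draw with every box below 6 takes min(count, 5) from each colour; colours with fewer than 5 contribute all they have.
Σ min(cᵢ, 5) = 2 + 3 + 5 + 5 + 4 + 5 + 5 = 29.
Draw number 29 + 1 = 30 must push one box to 6.

30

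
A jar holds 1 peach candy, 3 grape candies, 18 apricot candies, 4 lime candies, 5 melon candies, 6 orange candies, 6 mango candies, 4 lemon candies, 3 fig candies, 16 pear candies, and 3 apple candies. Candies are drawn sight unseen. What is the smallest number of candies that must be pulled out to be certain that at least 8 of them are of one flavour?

An adversary could hand out at most 7 candies per flavour (9 flavours run out sooner): 1 + 3 + 7 + 4 + 5 + 6 + 6 + 4 + 3 + 7 + 3 = 49 candies and still no flavour has 8.
One more candy lands in a flavour already at 7, so 50 draws are enough and 49 are not.

50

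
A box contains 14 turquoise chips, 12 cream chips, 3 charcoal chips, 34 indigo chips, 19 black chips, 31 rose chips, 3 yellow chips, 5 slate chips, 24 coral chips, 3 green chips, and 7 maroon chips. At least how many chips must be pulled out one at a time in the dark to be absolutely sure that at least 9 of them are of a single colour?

An adversary could hand out at most 8 chips per colour (5 colours run out sooner): 8 + 8 + 3 + 8 + 8 + 8 + 3 + 5 + 8 + 3 + 7 = 69 chips and still no colour has 9.
One more chip lands in a colour already at 8, so 70 draws are enough and 69 are not.

70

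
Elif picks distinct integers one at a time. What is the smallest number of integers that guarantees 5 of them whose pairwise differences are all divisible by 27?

Integers whose pairwise differences are multiples of 27 are exactly those sharing a remainder mod 27. By pigeonhole, the 27 residue classes mod 27 are the pigeonholes.
With 108 integers one could put 4 in each residue class and have no class reach 5.
The 109th integer pushes some class to 5, so 27·4 + 1 = 109.

109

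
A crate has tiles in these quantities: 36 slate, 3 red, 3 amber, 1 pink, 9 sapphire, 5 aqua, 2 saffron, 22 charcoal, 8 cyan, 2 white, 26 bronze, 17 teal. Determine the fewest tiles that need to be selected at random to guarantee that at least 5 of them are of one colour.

40

An adversary could hand out at most 4 tiles per colour (5 colours run out sooner): 4 + 3 + 3 + 1 + 4 + 4 + 2 + 4 + 4 + 2 + 4 + 4 = 39 tiles and still no colour has 5.
By pigeonhole, one more tile lands in a colour already at 4, so 40 draws are enough and 39 are not.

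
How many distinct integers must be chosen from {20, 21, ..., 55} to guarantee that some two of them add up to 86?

Two chosen integers sum to 86 exactly when both halves of some pair {x, 86−x} with 31 ≤ x ≤ 86−x ≤ 55 are chosen — 12 such pairs.
The remaining 12 elements (those with no distinct partner in range) can never complete a 86-sum, so the worst case takes all of them and one from each pair: 12 + 12 = 24.
The 25th integer has to be the second member of some pair, so 24 + 1 = 25.

25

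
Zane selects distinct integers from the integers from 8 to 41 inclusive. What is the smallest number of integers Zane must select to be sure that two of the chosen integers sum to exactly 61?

A set avoiding the sum 61 can contain at most one of each pair {x, 61−x}, plus the 12 elements whose complement lies outside the range.
The integers 8, …, 30 (23 of them) are such a set: any two sum to at least 8+9 = 17 and at most 29+30 = 59 < 61.
Pigeonhole: any 24th integer completes one of the 11 pairs, so 24 choices force a sum of 61.

24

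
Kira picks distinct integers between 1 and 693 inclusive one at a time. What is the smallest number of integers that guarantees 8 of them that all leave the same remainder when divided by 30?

The 30 residue classes mod 30 are the pigeonholes.
With 210 integers one could put 7 in each residue class and have no class reach 8.
The 211th integer pushes some class to 8, so 30·7 + 1 = 211.

211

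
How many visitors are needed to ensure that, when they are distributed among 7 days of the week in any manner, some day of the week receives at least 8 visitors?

With 49 visitors one could put exactly 7 in each of the 7 days of the week, and no day of the week would reach 8.
By pigeonhole, one more visitor must land in a day of the week that already has 7, giving it 8.
So 7 × 7 + 1 = 50 visitors are required.

50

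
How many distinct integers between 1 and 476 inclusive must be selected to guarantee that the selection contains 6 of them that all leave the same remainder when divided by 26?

131

Pigeonhole: the 26 residue classes mod 26 are the pigeonholes.
With 130 integers one could put 5 in each residue class and have no class reach 6.
The 131st integer pushes some class to 6, so 26·5 + 1 = 131.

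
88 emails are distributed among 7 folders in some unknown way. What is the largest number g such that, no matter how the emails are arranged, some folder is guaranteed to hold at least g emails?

By the pigeonhole principle, the 7 folders are the holes and the 88 emails are the pigeons.
If every folder held at most 12 emails, the total would be at most 7 × 12 = 84, which is less than 88.
So some folder holds at least ⌈88/7⌉ = 13 emails.

13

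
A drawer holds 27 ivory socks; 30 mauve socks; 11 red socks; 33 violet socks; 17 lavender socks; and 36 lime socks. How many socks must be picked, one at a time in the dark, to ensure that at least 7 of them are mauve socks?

131

In the worst case for collecting mauve socks, every non-mauve sock comes out first.
There are 27 + 11 + 33 + 17 + 36 = 124 non-mauve socks altogether.
After those, each further sock must be mauve, so 124 + 7 = 131 draws guarantee 7 mauve socks.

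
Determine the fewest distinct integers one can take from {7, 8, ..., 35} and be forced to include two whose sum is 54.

22

Group the elements by complementary pair {x, 54−x}: {19,35}, {20,34}, {21,33}, …, giving 8 two-element pairs; the single value 27 (it cannot pair with itself since the integers are distinct); and 12 integers whose partner 54−x falls outside [7,35].
By the pigeonhole principle, treating each of those 21 groups as a pigeonhole, one can pick one integer per group — 21 integers — with no two summing to 54.
The 22nd integer lands in an occupied pair, forcing a sum of 54.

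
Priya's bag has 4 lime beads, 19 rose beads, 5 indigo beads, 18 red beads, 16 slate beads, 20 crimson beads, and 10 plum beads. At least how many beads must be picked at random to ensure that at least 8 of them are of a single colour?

45

By pigeonhole, put each drawn bead into a box by colour. The largest draw with every box below 8 takes min(count, 7) from each colour; colours with fewer than 7 contribute all they have.
Σ min(cᵢ, 7) = 4 + 7 + 5 + 7 + 7 + 7 + 7 = 44.
Draw number 44 + 1 = 45 must push one box to 8.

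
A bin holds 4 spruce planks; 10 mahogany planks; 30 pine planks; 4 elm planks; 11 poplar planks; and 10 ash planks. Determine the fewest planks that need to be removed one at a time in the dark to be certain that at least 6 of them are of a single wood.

29

An adversary could hand out at most 5 planks per wood (spruce, elm run out sooner): 4 + 5 + 5 + 4 + 5 + 5 = 28 planks and still no wood has 6.
One more plank lands in a wood already at 5, so 29 draws are enough and 28 are not.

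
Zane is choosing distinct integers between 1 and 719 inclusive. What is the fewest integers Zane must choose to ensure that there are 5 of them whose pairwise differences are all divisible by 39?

157

Integers whose pairwise differences are multiples of 39 are exactly those sharing a remainder mod 39. By the pigeonhole principle, the 39 residue classes mod 39 are the pigeonholes.
With 156 integers one could put 4 in each residue class and have no class reach 5.
The 157th integer pushes some class to 5, so 39·4 + 1 = 157.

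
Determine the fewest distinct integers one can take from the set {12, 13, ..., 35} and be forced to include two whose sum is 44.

Two chosen integers sum to 44 exactly when both halves of some pair {x, 44−x} with 12 ≤ x ≤ 44−x ≤ 32 are chosen — 10 such pairs.
The remaining 4 elements (those with no distinct partner in range) can never complete a 44-sum, so the worst case takes all of them and one from each pair: 4 + 10 = 14.
The 15th integer has to be the second member of some pair, so 14 + 1 = 15.

15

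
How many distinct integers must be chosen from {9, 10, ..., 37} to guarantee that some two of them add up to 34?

22

A set avoiding the sum 34 can contain at most one of each pair {x, 34−x}, plus the 13 elements whose complement lies outside the range or equal to its own complement.
The integers 17, …, 37 (21 of them) are such a set: any two sum to at least 17+18 = 35 > 34.
Any 22nd integer completes one of the 8 pairs, so 22 choices force a sum of 34.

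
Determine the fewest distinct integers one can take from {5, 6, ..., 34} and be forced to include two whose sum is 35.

Group the elements by complementary pair {x, 35−x}: {5,30}, {6,29}, {7,28}, …, giving 13 two-element pairs and 4 integers whose partner 35−x falls outside [5,34].
Treating each of those 17 groups as a pigeonhole, one can pick one integer per group — 17 integers — with no two summing to 35.
The 18th integer lands in an occupied pair, forcing a sum of 35.

18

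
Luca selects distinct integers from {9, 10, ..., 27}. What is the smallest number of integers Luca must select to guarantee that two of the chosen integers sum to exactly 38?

12

A set avoiding the sum 38 can contain at most one of each pair {x, 38−x}, plus the 3 elements whose complement lies outside the range or equal to its own complement.
The integers 9, …, 19 (11 of them) are such a set: any two sum to at least 9+10 = 19 and at most 18+19 = 37 < 38.
Pigeonhole: any 12th integer completes one of the 8 pairs, so 12 choices force a sum of 38.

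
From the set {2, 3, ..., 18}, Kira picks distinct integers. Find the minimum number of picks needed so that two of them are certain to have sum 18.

A set avoiding the sum 18 can contain at most one of each pair {x, 18−x}, plus the 3 elements whose complement lies outside the range or equal to its own complement.
The integers 9, …, 18 (10 of them) are such a set: any two sum to at least 9+10 = 19 > 18.
Any 11th integer completes one of the 7 pairs, so 11 choices force a sum of 18.

11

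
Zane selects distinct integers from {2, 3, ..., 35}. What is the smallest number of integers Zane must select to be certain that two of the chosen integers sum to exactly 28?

23

A set avoiding the sum 28 can contain at most one of each pair {x, 28−x}, plus the 10 elements whose complement lies outside the range or equal to its own complement.
The integers 14, …, 35 (22 of them) are such a set: any two sum to at least 14+15 = 29 > 28.
Any 23rd integer completes one of the 12 pairs, so 23 choices force a sum of 28.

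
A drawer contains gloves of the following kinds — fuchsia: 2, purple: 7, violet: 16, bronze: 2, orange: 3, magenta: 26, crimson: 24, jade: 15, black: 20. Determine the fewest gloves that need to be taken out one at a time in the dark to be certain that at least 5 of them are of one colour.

Put each drawn glove into a box by colour. The largest draw with every box below 5 takes min(count, 4) from each colour; colours with fewer than 4 contribute all they have.
Σ min(cᵢ, 4) = 2 + 4 + 4 + 2 + 3 + 4 + 4 + 4 + 4 = 31.
Draw number 31 + 1 = 32 must push one box to 5.

32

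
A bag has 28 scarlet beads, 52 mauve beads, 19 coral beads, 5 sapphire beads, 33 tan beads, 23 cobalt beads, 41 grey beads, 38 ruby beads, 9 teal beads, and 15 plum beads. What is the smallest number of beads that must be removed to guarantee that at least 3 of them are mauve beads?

In the worst case for collecting mauve beads, every non-mauve bead comes out first.
There are 28 + 19 + 5 + 33 + 23 + 41 + 38 + 9 + 15 = 211 non-mauve beads altogether.
After those, each further bead must be mauve, so 211 + 3 = 214 draws guarantee 3 mauve beads.

214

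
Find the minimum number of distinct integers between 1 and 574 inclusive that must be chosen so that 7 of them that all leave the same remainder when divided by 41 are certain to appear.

247

By the pigeonhole principle, the 41 residue classes mod 41 are the pigeonholes.
With 246 integers one could put 6 in each residue class and have no class reach 7.
The 247th integer pushes some class to 7, so 41·6 + 1 = 247.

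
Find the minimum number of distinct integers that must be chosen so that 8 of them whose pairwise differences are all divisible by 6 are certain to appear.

Integers whose pairwise differences are multiples of 6 are exactly those sharing a remainder mod 6. The 6 residue classes mod 6 are the pigeonholes.
With 42 integers one could put 7 in each residue class and have no class reach 8.
The 43rd integer pushes some class to 8, so 6·7 + 1 = 43.

43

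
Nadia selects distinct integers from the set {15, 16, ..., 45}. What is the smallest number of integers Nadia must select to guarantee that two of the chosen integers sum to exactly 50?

Two chosen integers sum to 50 exactly when both halves of some pair {x, 50−x} with 15 ≤ x ≤ 50−x ≤ 35 are chosen — 10 such pairs.
The remaining 11 elements (those with no distinct partner in range) can never complete a 50-sum, so the worst case takes all of them and one from each pair: 11 + 10 = 21.
By the pigeonhole principle, the 22nd integer has to be the second member of some pair, so 21 + 1 = 22.

22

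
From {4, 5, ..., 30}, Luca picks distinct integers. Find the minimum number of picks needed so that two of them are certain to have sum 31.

16

Group the elements by complementary pair {x, 31−x}: {4,27}, {5,26}, {6,25}, …, giving 12 two-element pairs and 3 integers whose partner 31−x falls outside [4,30].
Treating each of those 15 groups as a pigeonhole, one can pick one integer per group — 15 integers — with no two summing to 31.
The 16th integer lands in an occupied pair, forcing a sum of 31.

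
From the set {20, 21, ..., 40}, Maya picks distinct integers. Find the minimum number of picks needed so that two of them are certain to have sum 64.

Two chosen integers sum to 64 exactly when both halves of some pair {x, 64−x} with 24 ≤ x ≤ 64−x ≤ 40 are chosen — 8 such pairs.
The remaining 5 elements (those with no distinct partner in range) can never complete a 64-sum, so the worst case takes all of them and one from each pair: 5 + 8 = 13.
Pigeonhole: the 14th integer has to be the second member of some pair, so 13 + 1 = 14.

14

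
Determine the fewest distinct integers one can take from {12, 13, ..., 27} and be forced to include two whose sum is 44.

12

Group the elements by complementary pair {x, 44−x}: {17,27}, {18,26}, {19,25}, …, giving 5 two-element pairs, the single value 22 (it cannot pair with itself since the integers are distinct), and 5 integers whose partner 44−x falls outside [12,27].
Treating each of those 11 groups as a pigeonhole, one can pick one integer per group — 11 integers — with no two summing to 44.
The 12th integer lands in an occupied pair, forcing a sum of 44.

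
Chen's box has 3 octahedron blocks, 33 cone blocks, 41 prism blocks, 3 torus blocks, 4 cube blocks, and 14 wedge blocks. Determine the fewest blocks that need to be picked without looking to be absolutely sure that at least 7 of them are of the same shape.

29

Pigeonhole: the 6 shapes are the holes; the blocks drawn are the pigeons.
To avoid 7 of any one shape, the worst case takes at most 6 of each shape, or every block of a shape that has fewer than 6.
That gives 3 + 6 + 6 + 3 + 4 + 6 = 28 blocks with no shape reaching 7.
The next block forces some shape to 7, so 28 + 1 = 29.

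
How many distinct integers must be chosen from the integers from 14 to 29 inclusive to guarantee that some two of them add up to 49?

12

Group the elements by complementary pair {x, 49−x}: {20,29}, {21,28}, {22,27}, …, giving 5 two-element pairs and 6 integers whose partner 49−x falls outside [14,29].
Treating each of those 11 groups as a pigeonhole, one can pick one integer per group — 11 integers — with no two summing to 49.
The 12th integer lands in an occupied pair, forcing a sum of 49.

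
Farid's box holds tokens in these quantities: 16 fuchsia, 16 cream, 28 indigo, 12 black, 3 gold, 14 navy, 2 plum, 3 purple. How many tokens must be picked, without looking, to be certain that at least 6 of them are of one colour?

34

By pigeonhole, the 8 colours are the holes; the tokens drawn are the pigeons.
To avoid 6 of any one colour, the worst case takes at most 5 of each colour, or every token of a colour that has fewer than 5.
That gives 5 + 5 + 5 + 5 + 3 + 5 + 2 + 3 = 33 tokens with no colour reaching 6.
The next token forces some colour to 6, so 33 + 1 = 34.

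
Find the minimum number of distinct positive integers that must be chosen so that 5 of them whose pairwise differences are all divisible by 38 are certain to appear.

153

Integers whose pairwise differences are multiples of 38 are exactly those sharing a remainder mod 38. By the pigeonhole principle, the 38 residue classes mod 38 are the pigeonholes.
With 152 integers one could put 4 in each residue class and have no class reach 5.
The 153rd integer pushes some class to 5, so 38·4 + 1 = 153.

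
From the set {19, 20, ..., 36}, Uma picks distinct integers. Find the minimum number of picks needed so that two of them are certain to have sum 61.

Group the elements by complementary pair {x, 61−x}: {25,36}, {26,35}, {27,34}, …, giving 6 two-element pairs and 6 integers whose partner 61−x falls outside [19,36].
Treating each of those 12 groups as a pigeonhole, one can pick one integer per group — 12 integers — with no two summing to 61.
The 13th integer lands in an occupied pair, forcing a sum of 61.

13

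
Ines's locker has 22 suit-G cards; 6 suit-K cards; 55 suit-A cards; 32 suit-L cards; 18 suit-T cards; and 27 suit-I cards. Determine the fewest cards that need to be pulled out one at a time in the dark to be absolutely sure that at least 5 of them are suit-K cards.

In the worst case for collecting suit-K cards, every non-suit-K card comes out first.
There are 22 + 55 + 32 + 18 + 27 = 154 non-suit-K cards altogether.
After those, each further card must be suit-K, so 154 + 5 = 159 draws guarantee 5 suit-K cards.

159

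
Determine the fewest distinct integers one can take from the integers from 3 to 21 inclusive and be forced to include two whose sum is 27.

12

A set avoiding the sum 27 can contain at most one of each pair {x, 27−x}, plus the 3 elements whose complement lies outside the range.
The integers 3, …, 13 (11 of them) are such a set: any two sum to at least 3+4 = 7 and at most 12+13 = 25 < 27.
By the pigeonhole principle, any 12th integer completes one of the 8 pairs, so 12 choices force a sum of 27.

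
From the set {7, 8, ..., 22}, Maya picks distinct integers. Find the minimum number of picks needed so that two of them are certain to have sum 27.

Two chosen integers sum to 27 exactly when both halves of some pair {x, 27−x} with 7 ≤ x ≤ 27−x ≤ 20 are chosen — 7 such pairs.
The remaining 2 elements (those with no distinct partner in range) can never complete a 27-sum, so the worst case takes all of them and one from each pair: 2 + 7 = 9.
Pigeonhole: the 10th integer has to be the second member of some pair, so 9 + 1 = 10.

10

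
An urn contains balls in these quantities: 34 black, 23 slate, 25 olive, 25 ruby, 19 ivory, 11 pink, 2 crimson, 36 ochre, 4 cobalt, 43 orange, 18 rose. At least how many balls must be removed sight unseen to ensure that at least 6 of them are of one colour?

52

An adversary could hand out at most 5 balls per colour (crimson, cobalt run out sooner): 5 + 5 + 5 + 5 + 5 + 5 + 2 + 5 + 4 + 5 + 5 = 51 balls and still no colour has 6.
By the pigeonhole principle, one more ball lands in a colour already at 5, so 52 draws are enough and 51 are not.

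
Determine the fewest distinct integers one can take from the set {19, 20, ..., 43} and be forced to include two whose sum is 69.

Two chosen integers sum to 69 exactly when both halves of some pair {x, 69−x} with 26 ≤ x ≤ 69−x ≤ 43 are chosen — 9 such pairs.
The remaining 7 elements (those with no distinct partner in range) can never complete a 69-sum, so the worst case takes all of them and one from each pair: 7 + 9 = 16.
By pigeonhole, the 17th integer has to be the second member of some pair, so 16 + 1 = 17.

17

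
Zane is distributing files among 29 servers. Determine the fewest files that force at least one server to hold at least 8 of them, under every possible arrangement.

204

With 203 files one could put exactly 7 in each of the 29 servers, and no server would reach 8.
One more file must land in a server that already has 7, giving it 8.
So 29 × 7 + 1 = 204 files are required.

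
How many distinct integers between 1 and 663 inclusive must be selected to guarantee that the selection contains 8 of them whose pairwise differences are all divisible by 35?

Integers whose pairwise differences are multiples of 35 are exactly those sharing a remainder mod 35. Pigeonhole: the 35 residue classes mod 35 are the pigeonholes.
With 245 integers one could put 7 in each residue class and have no class reach 8.
The 246th integer pushes some class to 8, so 35·7 + 1 = 246.

246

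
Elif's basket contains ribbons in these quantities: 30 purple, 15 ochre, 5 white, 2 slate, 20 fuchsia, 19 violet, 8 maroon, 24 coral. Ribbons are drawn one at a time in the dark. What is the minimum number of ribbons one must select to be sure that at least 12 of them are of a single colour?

By the pigeonhole principle, put each drawn ribbon into a box by colour. The largest draw with every box below 12 takes min(count, 11) from each colour; colours with fewer than 11 contribute all they have.
Σ min(cᵢ, 11) = 11 + 11 + 5 + 2 + 11 + 11 + 8 + 11 = 70.
Draw number 70 + 1 = 71 must push one box to 12.

71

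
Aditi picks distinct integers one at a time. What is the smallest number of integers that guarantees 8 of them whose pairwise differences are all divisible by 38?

267

Integers whose pairwise differences are multiples of 38 are exactly those sharing a remainder mod 38. Pigeonhole: the 38 residue classes mod 38 are the pigeonholes.
With 266 integers one could put 7 in each residue class and have no class reach 8.
The 267th integer pushes some class to 8, so 38·7 + 1 = 267.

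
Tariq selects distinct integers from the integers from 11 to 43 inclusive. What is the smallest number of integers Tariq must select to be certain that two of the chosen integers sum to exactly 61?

21

A set avoiding the sum 61 can contain at most one of each pair {x, 61−x}, plus the 7 elements whose complement lies outside the range.
The integers 11, …, 30 (20 of them) are such a set: any two sum to at least 11+12 = 23 and at most 29+30 = 59 < 61.
Any 21st integer completes one of the 13 pairs, so 21 choices force a sum of 61.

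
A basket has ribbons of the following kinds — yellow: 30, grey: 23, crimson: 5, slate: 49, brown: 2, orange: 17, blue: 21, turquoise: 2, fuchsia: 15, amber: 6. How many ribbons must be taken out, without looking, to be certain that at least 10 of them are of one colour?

70

Pigeonhole: put each drawn ribbon into a box by colour. The largest draw with every box below 10 takes min(count, 9) from each colour; colours with fewer than 9 contribute all they have.
Σ min(cᵢ, 9) = 9 + 9 + 5 + 9 + 2 + 9 + 9 + 2 + 9 + 6 = 69.
Draw number 69 + 1 = 70 must push one box to 10.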